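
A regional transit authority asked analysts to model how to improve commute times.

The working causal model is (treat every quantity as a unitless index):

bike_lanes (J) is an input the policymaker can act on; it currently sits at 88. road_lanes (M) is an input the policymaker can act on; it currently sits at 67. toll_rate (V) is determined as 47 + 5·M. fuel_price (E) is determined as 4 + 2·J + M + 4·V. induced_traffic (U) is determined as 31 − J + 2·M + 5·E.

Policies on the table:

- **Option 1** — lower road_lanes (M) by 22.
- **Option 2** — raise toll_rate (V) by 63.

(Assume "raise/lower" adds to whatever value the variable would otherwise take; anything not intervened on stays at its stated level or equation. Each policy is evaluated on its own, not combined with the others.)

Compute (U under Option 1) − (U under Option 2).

Option 1 (M − 22):
  J = 88
  M = 67 − 22 = 45
  V = 47 + 5·45 = 272
  E = 4 + 2·88 + 45 + 4·272 = 1313
  U = 31 − 88 + 2·45 + 5·1313 = 6598
Option 2 (V + 63):
  J = 88
  M = 67
  V = 47 + 5·67 (+63 from intervention) = 445
  E = 4 + 2·88 + 67 + 4·445 = 2027
  U = 31 − 88 + 2·67 + 5·2027 = 10212
U: 6598 − 10212 = -3614

-3614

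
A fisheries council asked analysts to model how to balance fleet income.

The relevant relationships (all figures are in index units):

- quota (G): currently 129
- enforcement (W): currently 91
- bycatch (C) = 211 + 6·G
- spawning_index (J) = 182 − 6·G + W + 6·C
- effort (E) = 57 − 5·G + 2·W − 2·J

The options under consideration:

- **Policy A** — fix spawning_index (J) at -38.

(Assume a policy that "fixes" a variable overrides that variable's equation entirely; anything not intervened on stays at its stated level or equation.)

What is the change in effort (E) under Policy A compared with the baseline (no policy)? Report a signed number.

Baseline:
  G = 129
  W = 91
  C = 211 + 6·129 = 985
  J = 182 − 6·129 + 91 + 6·985 = 5409
  E = 57 − 5·129 + 2·91 − 2·5409 = -11224
Policy A (J := -38):
  G = 129
  W = 91
  C = 211 + 6·129 = 985
  J = -38
  E = 57 − 5·129 + 2·91 − 2·(-38) = -330
Change in E: -330 − (-11224) = 10894

10894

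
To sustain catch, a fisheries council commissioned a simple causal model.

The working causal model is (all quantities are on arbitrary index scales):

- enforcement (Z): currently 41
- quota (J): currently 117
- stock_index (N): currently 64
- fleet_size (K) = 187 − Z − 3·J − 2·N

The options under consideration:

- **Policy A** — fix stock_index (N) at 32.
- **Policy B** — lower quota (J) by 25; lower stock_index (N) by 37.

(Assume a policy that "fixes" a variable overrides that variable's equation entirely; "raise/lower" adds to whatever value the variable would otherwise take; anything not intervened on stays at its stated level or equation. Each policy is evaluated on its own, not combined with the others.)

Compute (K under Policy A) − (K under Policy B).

-85

Policy A (N := 32):
  Z = 41
  J = 117
  N = 32
  K = 187 − 41 − 3·117 − 2·32 = -269
Policy B (J − 25, N − 37):
  Z = 41
  J = 117 − 25 = 92
  N = 64 − 37 = 27
  K = 187 − 41 − 3·92 − 2·27 = -184
K: -269 − (-184) = -85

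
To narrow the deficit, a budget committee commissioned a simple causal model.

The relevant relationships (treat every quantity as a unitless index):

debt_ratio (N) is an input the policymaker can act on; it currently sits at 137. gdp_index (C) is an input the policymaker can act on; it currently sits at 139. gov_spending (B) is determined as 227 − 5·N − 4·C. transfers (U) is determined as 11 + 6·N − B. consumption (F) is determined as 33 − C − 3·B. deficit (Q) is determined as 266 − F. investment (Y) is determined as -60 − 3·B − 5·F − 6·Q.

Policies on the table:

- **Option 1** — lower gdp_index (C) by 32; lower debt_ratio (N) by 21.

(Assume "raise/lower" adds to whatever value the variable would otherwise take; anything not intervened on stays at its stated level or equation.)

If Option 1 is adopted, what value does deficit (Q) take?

-2003

Option 1 (C − 32, N − 21):
  N = 137 − 21 = 116
  C = 139 − 32 = 107
  B = 227 − 5·116 − 4·107 = -781
  F = 33 − 107 − 3·(-781) = 2269
  Q = 266 − 2269 = -2003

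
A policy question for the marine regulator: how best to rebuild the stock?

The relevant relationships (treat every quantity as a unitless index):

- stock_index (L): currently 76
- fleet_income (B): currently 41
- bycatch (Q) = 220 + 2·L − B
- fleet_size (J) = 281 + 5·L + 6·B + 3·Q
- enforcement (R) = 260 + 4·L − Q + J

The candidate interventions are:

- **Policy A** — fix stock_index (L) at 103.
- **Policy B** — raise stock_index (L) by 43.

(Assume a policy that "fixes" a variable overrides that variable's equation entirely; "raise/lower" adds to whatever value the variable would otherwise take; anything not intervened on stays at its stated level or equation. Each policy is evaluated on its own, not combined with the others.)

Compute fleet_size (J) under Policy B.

Policy B (L + 43):
  L = 76 + 43 = 119
  B = 41
  Q = 220 + 2·119 − 41 = 417
  J = 281 + 5·119 + 6·41 + 3·417 = 2373

2373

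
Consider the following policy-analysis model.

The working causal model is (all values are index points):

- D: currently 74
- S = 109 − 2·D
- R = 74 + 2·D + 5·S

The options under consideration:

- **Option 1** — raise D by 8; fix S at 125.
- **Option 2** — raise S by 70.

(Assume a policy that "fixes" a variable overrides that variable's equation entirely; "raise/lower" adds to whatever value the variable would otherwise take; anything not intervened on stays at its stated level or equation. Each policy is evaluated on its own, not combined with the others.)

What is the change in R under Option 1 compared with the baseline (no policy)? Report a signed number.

Baseline:
  D = 74
  S = 109 − 2·74 = -39
  R = 74 + 2·74 + 5·(-39) = 27
Option 1 (D + 8, S := 125):
  D = 74 + 8 = 82
  S = 125
  R = 74 + 2·82 + 5·125 = 863
Change in R: 863 − 27 = 836

836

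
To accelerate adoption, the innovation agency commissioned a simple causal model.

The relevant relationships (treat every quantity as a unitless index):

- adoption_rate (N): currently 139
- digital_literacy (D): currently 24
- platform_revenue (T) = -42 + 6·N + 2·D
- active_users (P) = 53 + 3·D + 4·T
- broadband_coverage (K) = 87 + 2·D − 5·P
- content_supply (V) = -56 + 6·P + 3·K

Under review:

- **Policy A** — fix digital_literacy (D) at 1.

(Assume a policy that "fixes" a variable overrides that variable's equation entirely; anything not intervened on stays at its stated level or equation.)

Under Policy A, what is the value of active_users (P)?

Policy A (D := 1):
  N = 139
  D = 1
  T = -42 + 6·139 + 2·1 = 794
  P = 53 + 3·1 + 4·794 = 3232

3232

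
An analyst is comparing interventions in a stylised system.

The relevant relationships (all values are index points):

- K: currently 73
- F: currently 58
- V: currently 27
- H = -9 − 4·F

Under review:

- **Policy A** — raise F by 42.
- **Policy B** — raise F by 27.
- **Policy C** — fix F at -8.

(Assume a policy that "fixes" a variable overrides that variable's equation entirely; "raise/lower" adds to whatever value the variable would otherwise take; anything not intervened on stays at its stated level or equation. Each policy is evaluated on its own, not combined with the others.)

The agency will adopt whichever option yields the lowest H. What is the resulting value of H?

-409

Policy A (F + 42):
  F = 58 + 42 = 100
  H = -9 − 4·100 = -409
Policy B (F + 27):
  F = 58 + 27 = 85
  H = -9 − 4·85 = -349
Policy C (F := -8):
  F = -8
  H = -9 − 4·(-8) = 23
Comparing — Policy A: H=-409, Policy B: H=-349, Policy C: H=23. Lowest is -409 (Policy A).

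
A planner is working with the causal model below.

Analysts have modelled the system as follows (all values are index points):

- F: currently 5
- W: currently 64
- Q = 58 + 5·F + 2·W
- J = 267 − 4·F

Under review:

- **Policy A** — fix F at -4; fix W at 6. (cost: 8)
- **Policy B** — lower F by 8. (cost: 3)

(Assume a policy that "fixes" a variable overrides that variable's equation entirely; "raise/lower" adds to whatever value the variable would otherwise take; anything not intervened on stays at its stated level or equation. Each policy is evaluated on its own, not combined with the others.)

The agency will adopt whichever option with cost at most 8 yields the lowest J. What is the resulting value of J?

279

Policy A (F := -4, W := 6):
  F = -4
  J = 267 − 4·(-4) = 283
Policy B (F − 8):
  F = 5 − 8 = -3
  J = 267 − 4·(-3) = 279
Comparing — Policy A: J=283, Policy B: J=279. Lowest is 279 (Policy B).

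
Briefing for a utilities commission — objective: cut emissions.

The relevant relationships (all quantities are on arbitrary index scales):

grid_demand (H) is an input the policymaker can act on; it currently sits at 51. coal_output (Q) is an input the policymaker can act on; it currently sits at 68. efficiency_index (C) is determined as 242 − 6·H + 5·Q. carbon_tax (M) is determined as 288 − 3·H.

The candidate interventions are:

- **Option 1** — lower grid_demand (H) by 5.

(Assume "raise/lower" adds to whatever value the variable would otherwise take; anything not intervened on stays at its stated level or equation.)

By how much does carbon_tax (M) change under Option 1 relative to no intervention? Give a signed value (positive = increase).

Baseline:
  H = 51
  M = 288 − 3·51 = 135
Option 1 (H − 5):
  H = 51 − 5 = 46
  M = 288 − 3·46 = 150
Change in M: 150 − 135 = 15

15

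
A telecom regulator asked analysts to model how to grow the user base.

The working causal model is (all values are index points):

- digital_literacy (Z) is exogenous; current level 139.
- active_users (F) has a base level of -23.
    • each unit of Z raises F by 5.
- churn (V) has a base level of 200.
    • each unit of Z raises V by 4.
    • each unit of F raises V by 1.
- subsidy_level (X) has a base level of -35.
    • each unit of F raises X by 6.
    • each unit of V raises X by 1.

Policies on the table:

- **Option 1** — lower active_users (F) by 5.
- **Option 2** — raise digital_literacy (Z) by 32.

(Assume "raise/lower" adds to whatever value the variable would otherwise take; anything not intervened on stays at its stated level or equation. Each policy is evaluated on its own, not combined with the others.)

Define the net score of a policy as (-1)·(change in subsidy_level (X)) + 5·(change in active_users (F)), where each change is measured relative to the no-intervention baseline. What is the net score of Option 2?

Baseline:
  Z = 139
  F = -23 + 5·139 = 672
  V = 200 + 4·139 + 672 = 1428
  X = -35 + 6·672 + 1428 = 5425
Option 2 (Z + 32):
  Z = 139 + 32 = 171
  F = -23 + 5·171 = 832
  V = 200 + 4·171 + 832 = 1716
  X = -35 + 6·832 + 1716 = 6673
ΔX = 6673 − 5425 = 1248; ΔF = 832 − 672 = 160
Score = (-1)·1248 + 5·160 = -448

-448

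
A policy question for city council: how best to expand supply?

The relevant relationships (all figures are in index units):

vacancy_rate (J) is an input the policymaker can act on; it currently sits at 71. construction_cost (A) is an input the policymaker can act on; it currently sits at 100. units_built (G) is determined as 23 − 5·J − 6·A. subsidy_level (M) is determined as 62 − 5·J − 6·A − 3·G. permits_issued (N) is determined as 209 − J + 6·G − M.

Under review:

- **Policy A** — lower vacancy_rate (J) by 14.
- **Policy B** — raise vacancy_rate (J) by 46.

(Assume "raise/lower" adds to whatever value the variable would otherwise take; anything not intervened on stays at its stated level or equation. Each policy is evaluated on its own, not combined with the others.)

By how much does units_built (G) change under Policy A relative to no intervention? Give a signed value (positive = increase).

Baseline:
  J = 71
  A = 100
  G = 23 − 5·71 − 6·100 = -932
Policy A (J − 14):
  J = 71 − 14 = 57
  A = 100
  G = 23 − 5·57 − 6·100 = -862
Change in G: -862 − (-932) = 70

70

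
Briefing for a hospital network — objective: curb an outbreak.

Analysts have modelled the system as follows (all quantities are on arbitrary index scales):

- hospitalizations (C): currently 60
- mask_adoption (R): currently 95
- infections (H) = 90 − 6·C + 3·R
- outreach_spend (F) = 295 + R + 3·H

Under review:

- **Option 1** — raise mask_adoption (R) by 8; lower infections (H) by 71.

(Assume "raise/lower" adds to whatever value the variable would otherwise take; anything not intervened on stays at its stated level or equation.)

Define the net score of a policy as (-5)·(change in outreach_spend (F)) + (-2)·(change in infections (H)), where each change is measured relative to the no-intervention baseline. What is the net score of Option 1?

Baseline:
  C = 60
  R = 95
  H = 90 − 6·60 + 3·95 = 15
  F = 295 + 95 + 3·15 = 435
Option 1 (R + 8, H − 71):
  C = 60
  R = 95 + 8 = 103
  H = 90 − 6·60 + 3·103 (−71 from intervention) = -32
  F = 295 + 103 + 3·(-32) = 302
ΔF = 302 − 435 = -133; ΔH = -32 − 15 = -47
Score = (-5)·(-133) + (-2)·(-47) = 759

759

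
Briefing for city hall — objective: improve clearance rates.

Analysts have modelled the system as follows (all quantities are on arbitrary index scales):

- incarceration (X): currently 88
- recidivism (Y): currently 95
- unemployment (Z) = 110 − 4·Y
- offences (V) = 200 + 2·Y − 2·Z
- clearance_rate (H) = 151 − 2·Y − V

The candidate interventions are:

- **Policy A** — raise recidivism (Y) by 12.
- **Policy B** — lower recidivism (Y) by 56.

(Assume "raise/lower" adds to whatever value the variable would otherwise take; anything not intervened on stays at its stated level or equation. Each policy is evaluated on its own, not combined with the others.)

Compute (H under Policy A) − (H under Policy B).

-816

Policy A (Y + 12):
  Y = 95 + 12 = 107
  Z = 110 − 4·107 = -318
  V = 200 + 2·107 − 2·(-318) = 1050
  H = 151 − 2·107 − 1050 = -1113
Policy B (Y − 56):
  Y = 95 − 56 = 39
  Z = 110 − 4·39 = -46
  V = 200 + 2·39 − 2·(-46) = 370
  H = 151 − 2·39 − 370 = -297
H: -1113 − (-297) = -816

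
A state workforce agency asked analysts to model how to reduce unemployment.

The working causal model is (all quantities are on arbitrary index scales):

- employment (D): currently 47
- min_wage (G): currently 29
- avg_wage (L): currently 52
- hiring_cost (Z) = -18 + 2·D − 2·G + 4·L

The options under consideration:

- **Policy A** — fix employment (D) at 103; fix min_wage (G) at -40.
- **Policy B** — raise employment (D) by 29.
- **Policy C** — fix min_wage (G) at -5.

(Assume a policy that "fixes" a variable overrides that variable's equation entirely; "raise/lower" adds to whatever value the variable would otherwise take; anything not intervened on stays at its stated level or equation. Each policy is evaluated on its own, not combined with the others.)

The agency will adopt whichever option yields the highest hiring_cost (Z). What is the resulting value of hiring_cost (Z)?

Policy A (D := 103, G := -40):
  D = 103
  G = -40
  L = 52
  Z = -18 + 2·103 − 2·(-40) + 4·52 = 476
Policy B (D + 29):
  D = 47 + 29 = 76
  G = 29
  L = 52
  Z = -18 + 2·76 − 2·29 + 4·52 = 284
Policy C (G := -5):
  D = 47
  G = -5
  L = 52
  Z = -18 + 2·47 − 2·(-5) + 4·52 = 294
Comparing — Policy A: Z=476, Policy B: Z=284, Policy C: Z=294. Highest is 476 (Policy A).

476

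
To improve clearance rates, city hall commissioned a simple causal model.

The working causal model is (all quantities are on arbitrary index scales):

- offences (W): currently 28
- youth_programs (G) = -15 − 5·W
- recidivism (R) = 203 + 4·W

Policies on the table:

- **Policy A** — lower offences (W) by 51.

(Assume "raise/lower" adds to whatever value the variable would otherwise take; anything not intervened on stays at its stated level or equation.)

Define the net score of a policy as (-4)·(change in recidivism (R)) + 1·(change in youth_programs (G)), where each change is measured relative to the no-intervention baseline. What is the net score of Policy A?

Baseline:
  W = 28
  G = -15 − 5·28 = -155
  R = 203 + 4·28 = 315
Policy A (W − 51):
  W = 28 − 51 = -23
  G = -15 − 5·(-23) = 100
  R = 203 + 4·(-23) = 111
ΔR = 111 − 315 = -204; ΔG = 100 − (-155) = 255
Score = (-4)·(-204) + 1·255 = 1071

1071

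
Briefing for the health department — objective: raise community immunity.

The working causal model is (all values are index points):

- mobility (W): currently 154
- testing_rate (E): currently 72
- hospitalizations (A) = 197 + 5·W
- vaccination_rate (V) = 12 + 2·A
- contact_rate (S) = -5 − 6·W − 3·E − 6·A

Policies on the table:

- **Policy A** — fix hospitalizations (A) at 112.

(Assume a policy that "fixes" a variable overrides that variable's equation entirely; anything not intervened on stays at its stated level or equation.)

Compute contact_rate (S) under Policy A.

-1817

Policy A (A := 112):
  W = 154
  E = 72
  A = 112
  S = -5 − 6·154 − 3·72 − 6·112 = -1817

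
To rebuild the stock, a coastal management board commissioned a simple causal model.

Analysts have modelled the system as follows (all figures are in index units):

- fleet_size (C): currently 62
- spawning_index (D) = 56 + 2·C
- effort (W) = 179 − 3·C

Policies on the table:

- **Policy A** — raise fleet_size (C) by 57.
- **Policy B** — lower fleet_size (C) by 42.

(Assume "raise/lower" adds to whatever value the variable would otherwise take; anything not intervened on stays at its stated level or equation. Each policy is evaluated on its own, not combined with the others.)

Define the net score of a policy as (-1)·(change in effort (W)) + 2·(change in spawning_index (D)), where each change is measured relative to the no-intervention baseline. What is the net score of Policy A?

399

Baseline:
  C = 62
  D = 56 + 2·62 = 180
  W = 179 − 3·62 = -7
Policy A (C + 57):
  C = 62 + 57 = 119
  D = 56 + 2·119 = 294
  W = 179 − 3·119 = -178
ΔW = -178 − (-7) = -171; ΔD = 294 − 180 = 114
Score = (-1)·(-171) + 2·114 = 399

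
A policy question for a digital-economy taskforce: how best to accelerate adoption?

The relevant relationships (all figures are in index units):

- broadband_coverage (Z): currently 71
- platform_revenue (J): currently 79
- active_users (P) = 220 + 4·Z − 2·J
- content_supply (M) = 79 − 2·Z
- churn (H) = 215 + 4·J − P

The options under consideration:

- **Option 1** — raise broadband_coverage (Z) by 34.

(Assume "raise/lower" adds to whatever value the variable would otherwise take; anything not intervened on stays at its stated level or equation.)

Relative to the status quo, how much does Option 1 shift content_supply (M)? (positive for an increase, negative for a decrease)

-68

Baseline:
  Z = 71
  M = 79 − 2·71 = -63
Option 1 (Z + 34):
  Z = 71 + 34 = 105
  M = 79 − 2·105 = -131
Change in M: -131 − (-63) = -68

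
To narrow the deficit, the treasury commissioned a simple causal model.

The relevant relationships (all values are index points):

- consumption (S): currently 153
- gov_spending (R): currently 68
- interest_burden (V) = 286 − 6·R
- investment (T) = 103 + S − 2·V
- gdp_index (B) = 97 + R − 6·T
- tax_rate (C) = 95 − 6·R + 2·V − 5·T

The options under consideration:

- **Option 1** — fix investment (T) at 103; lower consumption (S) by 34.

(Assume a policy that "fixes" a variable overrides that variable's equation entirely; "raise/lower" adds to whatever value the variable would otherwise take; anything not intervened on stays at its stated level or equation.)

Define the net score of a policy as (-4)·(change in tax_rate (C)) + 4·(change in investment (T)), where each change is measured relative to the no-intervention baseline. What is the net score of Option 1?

-9528

Baseline:
  S = 153
  R = 68
  V = 286 − 6·68 = -122
  T = 103 + 153 − 2·(-122) = 500
  C = 95 − 6·68 + 2·(-122) − 5·500 = -3057
Option 1 (T := 103, S − 34):
  S = 153 − 34 = 119
  R = 68
  V = 286 − 6·68 = -122
  T = 103
  C = 95 − 6·68 + 2·(-122) − 5·103 = -1072
ΔC = -1072 − (-3057) = 1985; ΔT = 103 − 500 = -397
Score = (-4)·1985 + 4·(-397) = -9528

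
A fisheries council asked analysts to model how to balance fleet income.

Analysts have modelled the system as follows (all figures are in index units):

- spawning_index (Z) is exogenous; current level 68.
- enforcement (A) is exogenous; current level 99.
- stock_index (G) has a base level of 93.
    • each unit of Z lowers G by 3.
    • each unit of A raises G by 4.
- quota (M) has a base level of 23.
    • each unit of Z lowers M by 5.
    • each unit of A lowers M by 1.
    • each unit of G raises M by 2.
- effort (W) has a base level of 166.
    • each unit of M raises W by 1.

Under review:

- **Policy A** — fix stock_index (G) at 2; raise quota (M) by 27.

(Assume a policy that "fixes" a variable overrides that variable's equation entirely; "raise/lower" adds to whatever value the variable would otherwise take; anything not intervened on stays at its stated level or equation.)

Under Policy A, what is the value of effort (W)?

Policy A (G := 2, M + 27):
  Z = 68
  A = 99
  G = 2
  M = 23 − 5·68 − 99 + 2·2 (+27 from intervention) = -385
  W = 166 + (-385) = -219

-219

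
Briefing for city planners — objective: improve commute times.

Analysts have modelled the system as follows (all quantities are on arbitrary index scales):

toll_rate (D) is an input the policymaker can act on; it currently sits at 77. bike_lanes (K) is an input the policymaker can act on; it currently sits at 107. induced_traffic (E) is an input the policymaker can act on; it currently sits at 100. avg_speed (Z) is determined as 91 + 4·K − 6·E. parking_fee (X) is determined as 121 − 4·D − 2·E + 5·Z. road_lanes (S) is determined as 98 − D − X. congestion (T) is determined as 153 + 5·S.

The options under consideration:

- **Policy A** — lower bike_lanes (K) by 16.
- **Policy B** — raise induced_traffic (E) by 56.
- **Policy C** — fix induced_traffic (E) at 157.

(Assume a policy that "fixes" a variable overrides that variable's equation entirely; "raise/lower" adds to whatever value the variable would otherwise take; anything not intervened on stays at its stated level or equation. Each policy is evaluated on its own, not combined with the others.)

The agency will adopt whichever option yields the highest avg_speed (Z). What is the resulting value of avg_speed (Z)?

Policy A (K − 16):
  K = 107 − 16 = 91
  E = 100
  Z = 91 + 4·91 − 6·100 = -145
Policy B (E + 56):
  K = 107
  E = 100 + 56 = 156
  Z = 91 + 4·107 − 6·156 = -417
Policy C (E := 157):
  K = 107
  E = 157
  Z = 91 + 4·107 − 6·157 = -423
Comparing — Policy A: Z=-145, Policy B: Z=-417, Policy C: Z=-423. Highest is -145 (Policy A).

-145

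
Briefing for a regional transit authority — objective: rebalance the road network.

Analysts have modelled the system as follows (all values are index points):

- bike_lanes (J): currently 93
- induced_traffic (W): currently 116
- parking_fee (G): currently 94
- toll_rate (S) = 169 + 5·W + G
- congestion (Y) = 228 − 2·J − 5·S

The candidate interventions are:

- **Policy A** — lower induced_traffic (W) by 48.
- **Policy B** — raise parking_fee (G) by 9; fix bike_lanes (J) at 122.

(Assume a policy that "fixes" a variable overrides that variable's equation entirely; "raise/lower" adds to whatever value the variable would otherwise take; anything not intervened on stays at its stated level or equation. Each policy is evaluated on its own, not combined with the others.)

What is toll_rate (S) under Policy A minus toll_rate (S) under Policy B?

Policy A (W − 48):
  W = 116 − 48 = 68
  G = 94
  S = 169 + 5·68 + 94 = 603
Policy B (G + 9, J := 122):
  W = 116
  G = 94 + 9 = 103
  S = 169 + 5·116 + 103 = 852
S: 603 − 852 = -249

-249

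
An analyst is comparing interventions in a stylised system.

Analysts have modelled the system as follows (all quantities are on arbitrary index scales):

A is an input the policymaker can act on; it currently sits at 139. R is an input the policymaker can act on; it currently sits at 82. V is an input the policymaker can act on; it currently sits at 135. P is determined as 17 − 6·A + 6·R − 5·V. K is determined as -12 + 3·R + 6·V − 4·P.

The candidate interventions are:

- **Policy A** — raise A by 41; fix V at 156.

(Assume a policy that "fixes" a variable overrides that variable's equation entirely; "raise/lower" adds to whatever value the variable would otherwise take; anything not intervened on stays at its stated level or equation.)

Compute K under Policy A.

6574

Policy A (A + 41, V := 156):
  A = 139 + 41 = 180
  R = 82
  V = 156
  P = 17 − 6·180 + 6·82 − 5·156 = -1351
  K = -12 + 3·82 + 6·156 − 4·(-1351) = 6574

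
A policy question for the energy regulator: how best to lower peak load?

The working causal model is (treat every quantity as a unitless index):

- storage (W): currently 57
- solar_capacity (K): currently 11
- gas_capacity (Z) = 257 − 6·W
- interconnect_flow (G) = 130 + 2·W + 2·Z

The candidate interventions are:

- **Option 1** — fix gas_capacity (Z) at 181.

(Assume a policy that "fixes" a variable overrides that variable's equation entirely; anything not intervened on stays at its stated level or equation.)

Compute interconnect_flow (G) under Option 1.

Option 1 (Z := 181):
  W = 57
  Z = 181
  G = 130 + 2·57 + 2·181 = 606

606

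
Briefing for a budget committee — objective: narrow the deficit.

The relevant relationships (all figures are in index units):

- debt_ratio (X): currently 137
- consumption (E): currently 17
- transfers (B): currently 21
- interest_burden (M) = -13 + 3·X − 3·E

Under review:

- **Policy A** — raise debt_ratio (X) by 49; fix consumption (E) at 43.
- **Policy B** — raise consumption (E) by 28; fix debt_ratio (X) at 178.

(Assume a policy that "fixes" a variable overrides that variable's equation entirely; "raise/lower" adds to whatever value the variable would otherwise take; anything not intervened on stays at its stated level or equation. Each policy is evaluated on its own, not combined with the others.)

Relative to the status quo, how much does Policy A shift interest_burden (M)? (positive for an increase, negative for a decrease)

Baseline:
  X = 137
  E = 17
  M = -13 + 3·137 − 3·17 = 347
Policy A (X + 49, E := 43):
  X = 137 + 49 = 186
  E = 43
  M = -13 + 3·186 − 3·43 = 416
Change in M: 416 − 347 = 69

69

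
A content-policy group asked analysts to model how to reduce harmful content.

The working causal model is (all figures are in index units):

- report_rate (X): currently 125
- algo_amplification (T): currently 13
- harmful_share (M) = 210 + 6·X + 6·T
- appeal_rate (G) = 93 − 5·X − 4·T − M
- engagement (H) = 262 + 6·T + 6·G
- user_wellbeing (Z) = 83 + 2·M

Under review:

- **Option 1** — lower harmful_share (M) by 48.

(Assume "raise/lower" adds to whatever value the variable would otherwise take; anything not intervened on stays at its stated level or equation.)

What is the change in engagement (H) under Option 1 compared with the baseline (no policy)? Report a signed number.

Baseline:
  X = 125
  T = 13
  M = 210 + 6·125 + 6·13 = 1038
  G = 93 − 5·125 − 4·13 − 1038 = -1622
  H = 262 + 6·13 + 6·(-1622) = -9392
Option 1 (M − 48):
  X = 125
  T = 13
  M = 210 + 6·125 + 6·13 (−48 from intervention) = 990
  G = 93 − 5·125 − 4·13 − 990 = -1574
  H = 262 + 6·13 + 6·(-1574) = -9104
Change in H: -9104 − (-9392) = 288

288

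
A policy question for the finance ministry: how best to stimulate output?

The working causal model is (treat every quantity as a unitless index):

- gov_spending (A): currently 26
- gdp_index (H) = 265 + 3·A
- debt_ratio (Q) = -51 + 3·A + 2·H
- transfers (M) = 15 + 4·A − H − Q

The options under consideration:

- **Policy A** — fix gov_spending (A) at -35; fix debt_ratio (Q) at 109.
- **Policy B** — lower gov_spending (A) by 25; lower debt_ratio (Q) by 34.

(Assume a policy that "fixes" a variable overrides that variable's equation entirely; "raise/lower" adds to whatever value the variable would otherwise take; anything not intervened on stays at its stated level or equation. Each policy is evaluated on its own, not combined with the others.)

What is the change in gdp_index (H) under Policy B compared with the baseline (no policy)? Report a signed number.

Baseline:
  A = 26
  H = 265 + 3·26 = 343
Policy B (A − 25, Q − 34):
  A = 26 − 25 = 1
  H = 265 + 3·1 = 268
Change in H: 268 − 343 = -75

-75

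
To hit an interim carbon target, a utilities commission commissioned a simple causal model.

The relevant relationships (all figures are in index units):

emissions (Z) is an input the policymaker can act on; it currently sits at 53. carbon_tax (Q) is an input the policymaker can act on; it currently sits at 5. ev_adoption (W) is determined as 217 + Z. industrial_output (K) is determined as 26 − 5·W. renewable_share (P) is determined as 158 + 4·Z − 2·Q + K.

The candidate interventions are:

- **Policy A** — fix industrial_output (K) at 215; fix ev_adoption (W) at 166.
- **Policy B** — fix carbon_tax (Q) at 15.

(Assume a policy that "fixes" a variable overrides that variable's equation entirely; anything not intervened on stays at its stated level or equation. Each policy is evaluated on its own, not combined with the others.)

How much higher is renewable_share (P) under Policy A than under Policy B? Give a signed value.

1559

Policy A (K := 215, W := 166):
  Z = 53
  Q = 5
  W = 166
  K = 215
  P = 158 + 4·53 − 2·5 + 215 = 575
Policy B (Q := 15):
  Z = 53
  Q = 15
  W = 217 + 53 = 270
  K = 26 − 5·270 = -1324
  P = 158 + 4·53 − 2·15 + (-1324) = -984
P: 575 − (-984) = 1559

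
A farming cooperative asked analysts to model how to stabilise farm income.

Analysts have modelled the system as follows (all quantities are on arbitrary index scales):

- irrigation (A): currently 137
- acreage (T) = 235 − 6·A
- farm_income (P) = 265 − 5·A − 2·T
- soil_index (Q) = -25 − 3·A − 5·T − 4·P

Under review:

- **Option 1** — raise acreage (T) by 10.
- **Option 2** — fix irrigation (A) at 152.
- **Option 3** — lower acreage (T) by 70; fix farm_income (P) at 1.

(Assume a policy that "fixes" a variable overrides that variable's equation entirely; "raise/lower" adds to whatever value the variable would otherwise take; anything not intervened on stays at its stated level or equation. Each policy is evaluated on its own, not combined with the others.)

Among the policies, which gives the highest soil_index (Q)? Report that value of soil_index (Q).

Option 1 (T + 10):
  A = 137
  T = 235 − 6·137 (+10 from intervention) = -577
  P = 265 − 5·137 − 2·(-577) = 734
  Q = -25 − 3·137 − 5·(-577) − 4·734 = -487
Option 2 (A := 152):
  A = 152
  T = 235 − 6·152 = -677
  P = 265 − 5·152 − 2·(-677) = 859
  Q = -25 − 3·152 − 5·(-677) − 4·859 = -532
Option 3 (T − 70, P := 1):
  A = 137
  T = 235 − 6·137 (−70 from intervention) = -657
  P = 1
  Q = -25 − 3·137 − 5·(-657) − 4·1 = 2845
Comparing — Option 1: Q=-487, Option 2: Q=-532, Option 3: Q=2845. Highest is 2845 (Option 3).

2845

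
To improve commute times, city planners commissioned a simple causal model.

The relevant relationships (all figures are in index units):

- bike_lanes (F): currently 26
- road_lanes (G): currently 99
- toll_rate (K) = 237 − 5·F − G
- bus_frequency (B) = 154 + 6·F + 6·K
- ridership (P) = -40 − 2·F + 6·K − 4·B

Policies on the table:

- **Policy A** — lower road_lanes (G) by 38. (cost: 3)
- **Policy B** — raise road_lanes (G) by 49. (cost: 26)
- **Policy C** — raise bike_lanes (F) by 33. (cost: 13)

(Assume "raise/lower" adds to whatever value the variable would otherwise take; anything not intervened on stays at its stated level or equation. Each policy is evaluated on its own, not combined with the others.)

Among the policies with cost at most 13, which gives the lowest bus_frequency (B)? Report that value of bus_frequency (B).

-434

Policy A (G − 38):
  F = 26
  G = 99 − 38 = 61
  K = 237 − 5·26 − 61 = 46
  B = 154 + 6·26 + 6·46 = 586
Policy C (F + 33):
  F = 26 + 33 = 59
  G = 99
  K = 237 − 5·59 − 99 = -157
  B = 154 + 6·59 + 6·(-157) = -434
Comparing — Policy A: B=586, Policy C: B=-434. Lowest is -434 (Policy C).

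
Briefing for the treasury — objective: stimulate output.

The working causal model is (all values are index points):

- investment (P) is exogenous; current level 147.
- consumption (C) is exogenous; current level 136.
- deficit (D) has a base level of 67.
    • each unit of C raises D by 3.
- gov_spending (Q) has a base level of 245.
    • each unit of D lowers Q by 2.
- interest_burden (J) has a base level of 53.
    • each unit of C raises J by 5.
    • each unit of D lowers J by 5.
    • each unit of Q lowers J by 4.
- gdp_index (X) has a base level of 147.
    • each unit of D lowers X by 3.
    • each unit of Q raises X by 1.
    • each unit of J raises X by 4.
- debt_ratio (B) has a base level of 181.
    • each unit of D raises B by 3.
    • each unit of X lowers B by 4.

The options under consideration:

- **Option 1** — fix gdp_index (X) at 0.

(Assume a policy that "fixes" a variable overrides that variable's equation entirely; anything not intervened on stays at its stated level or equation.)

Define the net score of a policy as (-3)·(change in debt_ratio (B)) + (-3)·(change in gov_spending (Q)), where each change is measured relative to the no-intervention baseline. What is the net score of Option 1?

-32748

Baseline:
  C = 136
  D = 67 + 3·136 = 475
  Q = 245 − 2·475 = -705
  J = 53 + 5·136 − 5·475 − 4·(-705) = 1178
  X = 147 − 3·475 + (-705) + 4·1178 = 2729
  B = 181 + 3·475 − 4·2729 = -9310
Option 1 (X := 0):
  C = 136
  D = 67 + 3·136 = 475
  Q = 245 − 2·475 = -705
  J = 53 + 5·136 − 5·475 − 4·(-705) = 1178
  X = 0
  B = 181 + 3·475 − 4·0 = 1606
ΔB = 1606 − (-9310) = 10916; ΔQ = -705 − (-705) = 0
Score = (-3)·10916 + (-3)·0 = -32748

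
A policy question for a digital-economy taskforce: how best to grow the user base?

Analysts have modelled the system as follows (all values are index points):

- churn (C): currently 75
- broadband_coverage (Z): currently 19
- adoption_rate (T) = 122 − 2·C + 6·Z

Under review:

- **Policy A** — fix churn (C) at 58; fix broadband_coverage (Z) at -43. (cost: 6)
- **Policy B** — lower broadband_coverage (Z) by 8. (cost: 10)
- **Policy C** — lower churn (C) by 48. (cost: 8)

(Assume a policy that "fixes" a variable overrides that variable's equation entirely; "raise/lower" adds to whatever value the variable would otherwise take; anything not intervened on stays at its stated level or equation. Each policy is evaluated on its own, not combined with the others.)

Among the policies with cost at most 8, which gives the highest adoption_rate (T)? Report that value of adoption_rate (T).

Policy A (C := 58, Z := -43):
  C = 58
  Z = -43
  T = 122 − 2·58 + 6·(-43) = -252
Policy C (C − 48):
  C = 75 − 48 = 27
  Z = 19
  T = 122 − 2·27 + 6·19 = 182
Comparing — Policy A: T=-252, Policy C: T=182. Highest is 182 (Policy C).

182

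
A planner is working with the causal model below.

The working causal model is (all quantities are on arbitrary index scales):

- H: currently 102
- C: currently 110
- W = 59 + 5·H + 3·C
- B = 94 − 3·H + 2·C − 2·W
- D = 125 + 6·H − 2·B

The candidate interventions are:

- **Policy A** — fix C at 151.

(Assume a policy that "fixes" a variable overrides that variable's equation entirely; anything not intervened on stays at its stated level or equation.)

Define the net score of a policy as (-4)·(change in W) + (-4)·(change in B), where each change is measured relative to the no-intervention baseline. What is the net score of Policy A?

164

Baseline:
  H = 102
  C = 110
  W = 59 + 5·102 + 3·110 = 899
  B = 94 − 3·102 + 2·110 − 2·899 = -1790
Policy A (C := 151):
  H = 102
  C = 151
  W = 59 + 5·102 + 3·151 = 1022
  B = 94 − 3·102 + 2·151 − 2·1022 = -1954
ΔW = 1022 − 899 = 123; ΔB = -1954 − (-1790) = -164
Score = (-4)·123 + (-4)·(-164) = 164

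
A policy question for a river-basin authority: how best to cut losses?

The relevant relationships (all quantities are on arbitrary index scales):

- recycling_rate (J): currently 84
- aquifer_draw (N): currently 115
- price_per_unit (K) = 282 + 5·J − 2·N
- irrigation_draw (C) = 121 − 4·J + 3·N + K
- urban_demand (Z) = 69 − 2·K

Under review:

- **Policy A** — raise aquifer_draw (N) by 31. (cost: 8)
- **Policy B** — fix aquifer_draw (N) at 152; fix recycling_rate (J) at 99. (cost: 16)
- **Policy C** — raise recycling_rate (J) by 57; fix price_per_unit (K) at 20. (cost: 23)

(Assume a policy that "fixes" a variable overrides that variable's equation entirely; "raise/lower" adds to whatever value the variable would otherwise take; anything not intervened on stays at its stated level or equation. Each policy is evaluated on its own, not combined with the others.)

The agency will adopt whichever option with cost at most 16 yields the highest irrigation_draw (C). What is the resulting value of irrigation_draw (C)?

Policy A (N + 31):
  J = 84
  N = 115 + 31 = 146
  K = 282 + 5·84 − 2·146 = 410
  C = 121 − 4·84 + 3·146 + 410 = 633
Policy B (N := 152, J := 99):
  J = 99
  N = 152
  K = 282 + 5·99 − 2·152 = 473
  C = 121 − 4·99 + 3·152 + 473 = 654
Comparing — Policy A: C=633, Policy B: C=654. Highest is 654 (Policy B).

654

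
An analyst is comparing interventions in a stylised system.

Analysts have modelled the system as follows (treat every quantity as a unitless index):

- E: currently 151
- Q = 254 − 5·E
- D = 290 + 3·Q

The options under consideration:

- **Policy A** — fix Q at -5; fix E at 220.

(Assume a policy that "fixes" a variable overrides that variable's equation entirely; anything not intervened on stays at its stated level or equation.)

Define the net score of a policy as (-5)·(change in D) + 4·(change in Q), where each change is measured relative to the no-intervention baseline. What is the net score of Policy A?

Baseline:
  E = 151
  Q = 254 − 5·151 = -501
  D = 290 + 3·(-501) = -1213
Policy A (Q := -5, E := 220):
  E = 220
  Q = -5
  D = 290 + 3·(-5) = 275
ΔD = 275 − (-1213) = 1488; ΔQ = -5 − (-501) = 496
Score = (-5)·1488 + 4·496 = -5456

-5456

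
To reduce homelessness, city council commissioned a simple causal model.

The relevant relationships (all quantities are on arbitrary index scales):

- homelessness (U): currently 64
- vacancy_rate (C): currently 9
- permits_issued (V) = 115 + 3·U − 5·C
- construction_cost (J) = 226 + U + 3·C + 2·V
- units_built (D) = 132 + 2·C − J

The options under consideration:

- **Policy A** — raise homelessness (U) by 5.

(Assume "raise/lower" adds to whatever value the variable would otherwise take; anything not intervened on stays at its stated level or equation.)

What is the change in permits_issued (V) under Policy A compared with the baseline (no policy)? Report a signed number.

15

Baseline:
  U = 64
  C = 9
  V = 115 + 3·64 − 5·9 = 262
Policy A (U + 5):
  U = 64 + 5 = 69
  C = 9
  V = 115 + 3·69 − 5·9 = 277
Change in V: 277 − 262 = 15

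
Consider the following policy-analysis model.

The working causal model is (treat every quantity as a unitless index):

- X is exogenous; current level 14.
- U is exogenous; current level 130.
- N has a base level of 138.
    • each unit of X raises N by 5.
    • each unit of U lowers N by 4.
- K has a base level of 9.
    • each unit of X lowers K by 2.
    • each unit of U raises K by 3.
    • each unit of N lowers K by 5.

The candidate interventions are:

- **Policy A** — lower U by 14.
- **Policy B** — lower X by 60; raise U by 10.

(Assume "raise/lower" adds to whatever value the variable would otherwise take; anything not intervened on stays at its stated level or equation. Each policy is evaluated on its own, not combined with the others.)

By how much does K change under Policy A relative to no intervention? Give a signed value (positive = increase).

-322

Baseline:
  X = 14
  U = 130
  N = 138 + 5·14 − 4·130 = -312
  K = 9 − 2·14 + 3·130 − 5·(-312) = 1931
Policy A (U − 14):
  X = 14
  U = 130 − 14 = 116
  N = 138 + 5·14 − 4·116 = -256
  K = 9 − 2·14 + 3·116 − 5·(-256) = 1609
Change in K: 1609 − 1931 = -322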